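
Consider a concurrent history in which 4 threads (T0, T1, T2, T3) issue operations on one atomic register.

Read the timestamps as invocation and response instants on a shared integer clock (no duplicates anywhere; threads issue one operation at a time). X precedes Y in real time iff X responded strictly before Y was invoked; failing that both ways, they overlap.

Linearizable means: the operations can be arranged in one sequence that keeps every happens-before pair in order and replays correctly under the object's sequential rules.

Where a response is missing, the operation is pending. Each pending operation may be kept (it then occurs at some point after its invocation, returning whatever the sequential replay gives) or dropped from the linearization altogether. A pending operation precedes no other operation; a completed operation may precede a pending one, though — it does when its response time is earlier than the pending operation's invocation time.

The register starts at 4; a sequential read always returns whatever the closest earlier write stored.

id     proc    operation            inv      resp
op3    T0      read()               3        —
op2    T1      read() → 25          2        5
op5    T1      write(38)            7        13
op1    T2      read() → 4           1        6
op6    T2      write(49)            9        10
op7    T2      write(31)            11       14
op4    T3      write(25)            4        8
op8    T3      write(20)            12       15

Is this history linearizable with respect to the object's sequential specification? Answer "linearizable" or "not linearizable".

a witness: op1, op3, op4, op2, op5, op6, op7, op8
1. op1 read() → 4, leaving value 4
2. op3 read() (pending, included), leaving value 4
3. op4 write(25), leaving value 25
4. op2 read() → 25, leaving value 25
5. op5 write(38), leaving value 38
6. op6 write(49), leaving value 49
7. op7 write(31), leaving value 31
8. op8 write(20), leaving value 20

linearizable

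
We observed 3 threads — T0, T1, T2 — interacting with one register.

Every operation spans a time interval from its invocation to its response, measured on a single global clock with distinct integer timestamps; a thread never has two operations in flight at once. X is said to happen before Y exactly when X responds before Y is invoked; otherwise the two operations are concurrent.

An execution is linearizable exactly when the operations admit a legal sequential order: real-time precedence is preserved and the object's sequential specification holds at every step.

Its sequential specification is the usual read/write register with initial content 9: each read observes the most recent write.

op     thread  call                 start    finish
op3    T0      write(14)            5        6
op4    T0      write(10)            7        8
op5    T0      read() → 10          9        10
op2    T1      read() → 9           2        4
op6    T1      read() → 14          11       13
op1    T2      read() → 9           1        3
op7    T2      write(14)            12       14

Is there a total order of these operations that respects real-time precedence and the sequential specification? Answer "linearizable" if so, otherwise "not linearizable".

linearizable

one valid linearization: op1, op2, op3, op4, op5, op7, op6
after step 1 (op1 read() → 9): value 9
after step 2 (op2 read() → 9): value 9
after step 3 (op3 write(14)): value 14
after step 4 (op4 write(10)): value 10
after step 5 (op5 read() → 10): value 10
after step 6 (op7 write(14)): value 14
after step 7 (op6 read() → 14): value 14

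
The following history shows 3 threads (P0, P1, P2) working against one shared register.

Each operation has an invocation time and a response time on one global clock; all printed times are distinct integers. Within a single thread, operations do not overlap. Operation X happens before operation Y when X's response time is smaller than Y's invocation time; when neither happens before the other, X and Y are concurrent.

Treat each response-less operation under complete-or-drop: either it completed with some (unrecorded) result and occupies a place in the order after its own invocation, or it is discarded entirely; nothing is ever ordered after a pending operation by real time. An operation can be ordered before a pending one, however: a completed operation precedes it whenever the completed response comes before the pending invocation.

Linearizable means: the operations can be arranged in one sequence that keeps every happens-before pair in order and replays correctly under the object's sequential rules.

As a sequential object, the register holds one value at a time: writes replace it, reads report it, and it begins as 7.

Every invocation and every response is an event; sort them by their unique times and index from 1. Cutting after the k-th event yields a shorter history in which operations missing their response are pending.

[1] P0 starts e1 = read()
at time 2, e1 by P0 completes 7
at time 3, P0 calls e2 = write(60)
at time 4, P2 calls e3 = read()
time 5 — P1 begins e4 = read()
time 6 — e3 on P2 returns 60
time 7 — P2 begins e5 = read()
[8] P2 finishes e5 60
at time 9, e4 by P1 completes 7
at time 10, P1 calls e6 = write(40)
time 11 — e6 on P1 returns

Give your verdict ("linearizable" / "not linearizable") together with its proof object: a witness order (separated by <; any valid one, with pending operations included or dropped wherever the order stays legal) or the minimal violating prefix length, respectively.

after step 1 (e1 read() → 7): value 7
after step 2 (e4 read() → 7): value 7
after step 3 (e2 write(60) (pending, included)): value 60
after step 4 (e3 read() → 60): value 60
after step 5 (e5 read() → 60): value 60
after step 6 (e6 write(40)): value 40

linearizable — witness: e1 < e4 < e2 < e3 < e5 < e6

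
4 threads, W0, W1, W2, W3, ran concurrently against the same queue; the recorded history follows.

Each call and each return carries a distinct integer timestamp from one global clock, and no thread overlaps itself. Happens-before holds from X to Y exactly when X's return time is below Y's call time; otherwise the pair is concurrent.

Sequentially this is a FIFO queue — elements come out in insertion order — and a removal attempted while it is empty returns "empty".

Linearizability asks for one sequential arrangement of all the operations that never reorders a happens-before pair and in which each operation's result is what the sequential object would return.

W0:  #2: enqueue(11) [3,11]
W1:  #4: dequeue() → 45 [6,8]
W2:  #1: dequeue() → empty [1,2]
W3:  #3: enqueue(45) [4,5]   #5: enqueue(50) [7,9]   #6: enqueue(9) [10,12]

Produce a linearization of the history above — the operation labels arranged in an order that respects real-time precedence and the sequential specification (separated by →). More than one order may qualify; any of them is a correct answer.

step 1: #1 dequeue() → empty — queue <>
step 2: #3 enqueue(45) — queue <45>
step 3: #2 enqueue(11) — queue <45,11>
step 4: #4 dequeue() → 45 — queue <11>
step 5: #5 enqueue(50) — queue <11,50>
step 6: #6 enqueue(9) — queue <11,50,9>

#1 → #3 → #2 → #4 → #5 → #6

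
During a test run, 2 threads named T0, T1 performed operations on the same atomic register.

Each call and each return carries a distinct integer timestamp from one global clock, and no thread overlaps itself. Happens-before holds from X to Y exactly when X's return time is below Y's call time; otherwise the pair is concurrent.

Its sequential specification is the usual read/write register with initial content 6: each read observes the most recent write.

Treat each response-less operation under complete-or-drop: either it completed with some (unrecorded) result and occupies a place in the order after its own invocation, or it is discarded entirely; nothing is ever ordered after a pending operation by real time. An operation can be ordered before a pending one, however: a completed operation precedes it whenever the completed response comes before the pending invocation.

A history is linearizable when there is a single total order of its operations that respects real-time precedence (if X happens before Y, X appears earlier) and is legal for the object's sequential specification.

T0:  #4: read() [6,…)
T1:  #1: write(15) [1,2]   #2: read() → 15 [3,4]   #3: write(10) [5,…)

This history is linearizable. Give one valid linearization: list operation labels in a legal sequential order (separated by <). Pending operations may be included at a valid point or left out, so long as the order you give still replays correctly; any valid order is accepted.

#1 < #2

1. #1 write(15), leaving value 15
2. #2 read() → 15, leaving value 15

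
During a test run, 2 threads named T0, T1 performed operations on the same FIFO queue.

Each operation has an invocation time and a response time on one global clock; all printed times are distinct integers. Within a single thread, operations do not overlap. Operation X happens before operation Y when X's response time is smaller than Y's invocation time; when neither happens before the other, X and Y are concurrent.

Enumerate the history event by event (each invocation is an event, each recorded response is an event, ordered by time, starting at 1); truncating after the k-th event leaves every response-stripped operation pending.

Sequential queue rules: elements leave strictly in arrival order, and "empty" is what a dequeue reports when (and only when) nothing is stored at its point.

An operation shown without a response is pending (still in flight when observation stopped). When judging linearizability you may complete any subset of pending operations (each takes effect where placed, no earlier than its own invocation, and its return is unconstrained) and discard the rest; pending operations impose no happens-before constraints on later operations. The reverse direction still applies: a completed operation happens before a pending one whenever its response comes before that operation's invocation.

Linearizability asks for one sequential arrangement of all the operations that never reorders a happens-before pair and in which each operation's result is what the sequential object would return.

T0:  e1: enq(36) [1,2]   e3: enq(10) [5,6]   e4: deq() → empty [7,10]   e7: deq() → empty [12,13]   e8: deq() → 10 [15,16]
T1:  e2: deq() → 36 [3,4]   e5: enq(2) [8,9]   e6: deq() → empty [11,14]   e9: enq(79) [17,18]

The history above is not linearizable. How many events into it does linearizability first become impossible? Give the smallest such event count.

events 1..9 are linearizable; a witness order is e1, e2, e3, e4, e5:
step 1: e1 enq(36) — queue <36>
step 2: e2 deq() → 36 — queue <>
step 3: e3 enq(10) — queue <10>
step 4: e4 deq() (pending, included) — queue <>
step 5: e5 enq(2) — queue <2>
adding event 10 (e4 responds at 10) leaves no legal real-time order
take e1, e2, e3, e4, e5: step 4 already fails, because e4 deq() → empty cannot occur there
take e1, e2, e3, e5, e4: step 5 already fails, because e4 deq() → empty cannot occur there

10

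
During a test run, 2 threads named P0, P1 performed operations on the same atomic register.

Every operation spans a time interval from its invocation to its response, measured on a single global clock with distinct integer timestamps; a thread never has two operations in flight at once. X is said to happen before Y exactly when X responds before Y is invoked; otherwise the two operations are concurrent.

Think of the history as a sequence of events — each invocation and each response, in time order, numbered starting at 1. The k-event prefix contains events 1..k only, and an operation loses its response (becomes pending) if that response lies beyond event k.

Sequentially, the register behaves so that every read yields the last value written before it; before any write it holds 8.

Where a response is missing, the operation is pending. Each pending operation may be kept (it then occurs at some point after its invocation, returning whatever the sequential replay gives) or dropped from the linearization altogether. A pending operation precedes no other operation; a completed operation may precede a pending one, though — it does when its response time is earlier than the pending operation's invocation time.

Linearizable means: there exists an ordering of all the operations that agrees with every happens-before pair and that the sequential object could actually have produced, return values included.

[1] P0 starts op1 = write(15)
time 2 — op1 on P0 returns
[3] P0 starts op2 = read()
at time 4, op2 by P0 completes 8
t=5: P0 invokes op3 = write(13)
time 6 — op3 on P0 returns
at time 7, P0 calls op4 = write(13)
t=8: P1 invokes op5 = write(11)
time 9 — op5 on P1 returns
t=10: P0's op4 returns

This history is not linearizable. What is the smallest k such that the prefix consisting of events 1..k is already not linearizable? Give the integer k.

events 1..3 are linearizable, e.g. via op1:
1. op1 write(15), leaving value 15
include event 4 — op2 responding at 4 — and every candidate order breaks
one such order, op1, op2, breaks at step 2 where op2 read() → 8 is illegal

4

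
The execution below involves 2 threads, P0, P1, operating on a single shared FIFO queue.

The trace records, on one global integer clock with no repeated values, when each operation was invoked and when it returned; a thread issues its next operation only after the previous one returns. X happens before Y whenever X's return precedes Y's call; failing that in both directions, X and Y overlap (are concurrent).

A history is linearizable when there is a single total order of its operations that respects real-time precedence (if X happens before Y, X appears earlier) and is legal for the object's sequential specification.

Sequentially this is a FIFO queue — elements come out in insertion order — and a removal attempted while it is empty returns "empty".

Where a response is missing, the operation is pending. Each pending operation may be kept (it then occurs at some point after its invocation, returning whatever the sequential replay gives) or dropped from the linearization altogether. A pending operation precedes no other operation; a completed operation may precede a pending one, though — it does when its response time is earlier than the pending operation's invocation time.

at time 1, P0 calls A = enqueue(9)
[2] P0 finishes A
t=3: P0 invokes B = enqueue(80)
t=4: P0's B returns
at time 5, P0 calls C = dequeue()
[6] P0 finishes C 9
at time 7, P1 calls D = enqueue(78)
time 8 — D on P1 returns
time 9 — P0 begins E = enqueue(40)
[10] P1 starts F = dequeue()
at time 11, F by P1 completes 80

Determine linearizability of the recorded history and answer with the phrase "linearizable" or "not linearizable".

linearizable

a witness: A, B, C, D, E, F
after step 1 (A enqueue(9)): queue <9>
after step 2 (B enqueue(80)): queue <9,80>
after step 3 (C dequeue() → 9): queue <80>
after step 4 (D enqueue(78)): queue <80,78>
after step 5 (E enqueue(40) (pending, included)): queue <80,78,40>
after step 6 (F dequeue() → 80): queue <78,40>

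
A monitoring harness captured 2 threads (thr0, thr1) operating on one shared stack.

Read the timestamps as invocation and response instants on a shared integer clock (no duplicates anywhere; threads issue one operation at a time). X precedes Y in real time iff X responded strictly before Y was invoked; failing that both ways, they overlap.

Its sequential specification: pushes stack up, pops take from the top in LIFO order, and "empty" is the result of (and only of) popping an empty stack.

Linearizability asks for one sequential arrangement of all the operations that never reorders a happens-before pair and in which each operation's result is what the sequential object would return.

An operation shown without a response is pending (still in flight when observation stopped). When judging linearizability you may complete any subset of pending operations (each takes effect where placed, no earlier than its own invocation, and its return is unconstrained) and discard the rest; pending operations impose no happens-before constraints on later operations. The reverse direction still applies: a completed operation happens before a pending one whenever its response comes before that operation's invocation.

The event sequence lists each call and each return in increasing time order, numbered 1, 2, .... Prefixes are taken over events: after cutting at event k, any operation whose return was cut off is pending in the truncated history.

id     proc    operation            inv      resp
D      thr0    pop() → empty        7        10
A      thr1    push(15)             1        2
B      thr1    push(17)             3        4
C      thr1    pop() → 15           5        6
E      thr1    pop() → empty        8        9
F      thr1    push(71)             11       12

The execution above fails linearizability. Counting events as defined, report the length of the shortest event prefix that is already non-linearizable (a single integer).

one valid order for events 1..5 is A, B:
after step 1 (A push(15)): stack <15>
after step 2 (B push(17)): stack <15,17>
event 6 — C's response, time 6 — after it, nothing linearizes
take A, B, C: step 3 already fails, because C pop() → 15 cannot occur there

6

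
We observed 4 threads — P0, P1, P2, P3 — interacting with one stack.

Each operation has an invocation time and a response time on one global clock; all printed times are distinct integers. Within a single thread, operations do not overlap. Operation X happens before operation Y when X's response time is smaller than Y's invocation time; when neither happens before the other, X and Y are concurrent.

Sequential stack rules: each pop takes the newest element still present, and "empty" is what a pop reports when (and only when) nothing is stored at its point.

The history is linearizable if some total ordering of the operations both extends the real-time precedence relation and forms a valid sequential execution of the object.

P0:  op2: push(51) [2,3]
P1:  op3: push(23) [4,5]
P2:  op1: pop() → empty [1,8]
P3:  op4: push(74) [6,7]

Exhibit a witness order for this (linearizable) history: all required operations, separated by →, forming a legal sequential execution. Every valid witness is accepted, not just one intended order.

step 1: op1 pop() → empty — stack <>
step 2: op2 push(51) — stack <51>
step 3: op3 push(23) — stack <51,23>
step 4: op4 push(74) — stack <51,23,74>

op1 → op2 → op3 → op4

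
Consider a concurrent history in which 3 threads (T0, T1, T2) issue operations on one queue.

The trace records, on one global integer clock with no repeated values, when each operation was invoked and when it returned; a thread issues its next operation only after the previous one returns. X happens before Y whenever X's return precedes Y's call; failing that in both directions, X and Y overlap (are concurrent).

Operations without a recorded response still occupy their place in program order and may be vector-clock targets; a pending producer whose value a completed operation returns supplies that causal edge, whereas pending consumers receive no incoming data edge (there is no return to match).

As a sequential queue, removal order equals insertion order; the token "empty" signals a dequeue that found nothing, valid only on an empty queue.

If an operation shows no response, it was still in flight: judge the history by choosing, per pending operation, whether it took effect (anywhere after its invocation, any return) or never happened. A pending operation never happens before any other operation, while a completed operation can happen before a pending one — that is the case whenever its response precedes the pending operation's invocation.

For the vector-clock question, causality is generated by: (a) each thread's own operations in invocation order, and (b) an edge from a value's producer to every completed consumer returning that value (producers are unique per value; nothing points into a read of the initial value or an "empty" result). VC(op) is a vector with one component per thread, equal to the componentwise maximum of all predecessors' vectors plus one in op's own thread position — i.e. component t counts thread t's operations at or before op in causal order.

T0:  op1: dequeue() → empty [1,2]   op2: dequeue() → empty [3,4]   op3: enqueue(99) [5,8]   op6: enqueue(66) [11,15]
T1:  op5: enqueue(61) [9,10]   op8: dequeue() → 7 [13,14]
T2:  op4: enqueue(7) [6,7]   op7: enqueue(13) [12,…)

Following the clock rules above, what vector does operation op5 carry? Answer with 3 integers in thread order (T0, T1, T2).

(0, 1, 0)

op4 (invocation 6): nothing precedes it; T2's component alone gives (0, 0, 1)
op5 (invocation 9): nothing precedes it; T1's component alone gives (0, 1, 0)
op1 (invocation 1): nothing precedes it; T0's component alone gives (1, 0, 0)
op7, invoked 12, takes VC(op4)=(0, 0, 1) under max, adds 1 for T2 → (0, 0, 2)
op2, invoked 3, takes VC(op1)=(1, 0, 0) under max, adds 1 for T0 → (2, 0, 0)
op8, invoked 13, takes VC(op4)=(0, 0, 1), VC(op5)=(0, 1, 0) under max, adds 1 for T1 → (0, 2, 1)
op3, invoked 5, takes VC(op2)=(2, 0, 0) under max, adds 1 for T0 → (3, 0, 0)
op6, invoked 11, takes VC(op3)=(3, 0, 0) under max, adds 1 for T0 → (4, 0, 0)
target: VC(op5) = (0, 1, 0)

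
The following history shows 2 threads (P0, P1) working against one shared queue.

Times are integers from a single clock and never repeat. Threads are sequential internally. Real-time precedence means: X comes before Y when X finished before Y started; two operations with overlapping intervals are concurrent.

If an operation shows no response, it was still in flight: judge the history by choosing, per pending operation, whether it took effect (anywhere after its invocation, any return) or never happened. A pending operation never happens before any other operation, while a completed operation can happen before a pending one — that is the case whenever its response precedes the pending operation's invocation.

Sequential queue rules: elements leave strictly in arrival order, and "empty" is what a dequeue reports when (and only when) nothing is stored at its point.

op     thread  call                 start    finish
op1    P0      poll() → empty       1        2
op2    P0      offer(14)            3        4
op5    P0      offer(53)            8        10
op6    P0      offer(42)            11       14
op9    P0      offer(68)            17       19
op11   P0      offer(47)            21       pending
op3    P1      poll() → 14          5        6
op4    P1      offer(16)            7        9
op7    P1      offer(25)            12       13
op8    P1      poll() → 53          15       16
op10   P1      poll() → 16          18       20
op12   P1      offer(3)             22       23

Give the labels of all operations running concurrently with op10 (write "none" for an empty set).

overlap test against op10 [18,20]: concurrent iff the interval meets 18..20
op1 [1,2]: before
op2 [3,4]: before
op3 [5,6]: before
op4 [7,9]: before
op5 [8,10]: before
op6 [11,14]: before
op7 [12,13]: before
op8 [15,16]: before
op9 [17,19]: concurrent
op11 [21,…): after
op12 [22,23]: after

op9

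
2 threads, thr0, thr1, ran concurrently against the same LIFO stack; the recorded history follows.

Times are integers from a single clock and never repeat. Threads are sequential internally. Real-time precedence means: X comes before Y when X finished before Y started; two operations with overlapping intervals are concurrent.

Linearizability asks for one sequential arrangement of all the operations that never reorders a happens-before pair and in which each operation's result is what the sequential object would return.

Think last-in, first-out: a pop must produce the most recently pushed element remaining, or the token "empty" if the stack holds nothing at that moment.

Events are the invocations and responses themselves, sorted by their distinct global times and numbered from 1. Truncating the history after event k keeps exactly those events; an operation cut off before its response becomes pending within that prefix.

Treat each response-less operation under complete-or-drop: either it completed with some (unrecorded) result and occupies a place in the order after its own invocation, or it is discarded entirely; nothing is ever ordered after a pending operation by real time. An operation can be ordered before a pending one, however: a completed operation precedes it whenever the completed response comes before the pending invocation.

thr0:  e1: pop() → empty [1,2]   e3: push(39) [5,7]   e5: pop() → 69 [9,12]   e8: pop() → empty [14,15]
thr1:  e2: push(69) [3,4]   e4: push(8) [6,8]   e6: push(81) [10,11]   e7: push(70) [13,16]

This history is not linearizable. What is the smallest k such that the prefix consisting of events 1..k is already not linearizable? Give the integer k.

a valid linearization of events 1..11 exists, for instance e1, e2, e3, e4, e5, e6:
1. e1 pop() → empty, leaving stack <>
2. e2 push(69), leaving stack <69>
3. e3 push(39), leaving stack <69,39>
4. e4 push(8), leaving stack <69,39,8>
5. e5 pop() (pending, included), leaving stack <69,39>
6. e6 push(81), leaving stack <69,39,81>
at event 12 (e5's time-12 response) nothing linearizes any more
e.g. e1, e2, e3, e4, e5, e6: illegal at step 5, since e5 pop() → 69 cannot apply there
e.g. e1, e2, e3, e4, e6, e5: illegal at step 6, since e5 pop() → 69 cannot apply there

12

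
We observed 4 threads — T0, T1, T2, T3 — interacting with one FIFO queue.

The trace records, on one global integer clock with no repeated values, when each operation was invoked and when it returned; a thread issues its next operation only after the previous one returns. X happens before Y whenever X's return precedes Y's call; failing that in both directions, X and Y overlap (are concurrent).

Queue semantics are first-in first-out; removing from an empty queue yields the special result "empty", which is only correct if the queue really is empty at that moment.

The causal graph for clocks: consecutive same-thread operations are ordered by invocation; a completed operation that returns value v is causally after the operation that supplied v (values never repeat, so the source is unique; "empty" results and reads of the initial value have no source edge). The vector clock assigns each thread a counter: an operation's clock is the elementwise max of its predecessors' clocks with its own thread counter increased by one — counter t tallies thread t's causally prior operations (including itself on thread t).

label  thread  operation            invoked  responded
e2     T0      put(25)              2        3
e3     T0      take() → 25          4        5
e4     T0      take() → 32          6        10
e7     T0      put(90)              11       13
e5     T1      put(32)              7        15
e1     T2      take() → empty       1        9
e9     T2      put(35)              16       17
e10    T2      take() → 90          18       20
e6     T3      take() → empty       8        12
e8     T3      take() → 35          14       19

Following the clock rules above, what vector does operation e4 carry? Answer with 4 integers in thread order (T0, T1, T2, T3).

no predecessors for e6 (invoked 8): T3 increments from zero → (0, 0, 0, 1)
no predecessors for e1 (invoked 1): T2 increments from zero → (0, 0, 1, 0)
no predecessors for e5 (invoked 7): T1 increments from zero → (0, 1, 0, 0)
no predecessors for e2 (invoked 2): T0 increments from zero → (1, 0, 0, 0)
merge at e9 (invoked 16): VC(e1)=(0, 0, 1, 0), own-thread bump on T2 → (0, 0, 2, 0)
merge at e3 (invoked 4): VC(e2)=(1, 0, 0, 0), own-thread bump on T0 → (2, 0, 0, 0)
merge at e8 (invoked 14): VC(e6)=(0, 0, 0, 1), VC(e9)=(0, 0, 2, 0), own-thread bump on T3 → (0, 0, 2, 2)
merge at e4 (invoked 6): VC(e3)=(2, 0, 0, 0), VC(e5)=(0, 1, 0, 0), own-thread bump on T0 → (3, 1, 0, 0)
merge at e7 (invoked 11): VC(e4)=(3, 1, 0, 0), own-thread bump on T0 → (4, 1, 0, 0)
merge at e10 (invoked 18): VC(e7)=(4, 1, 0, 0), VC(e9)=(0, 0, 2, 0), own-thread bump on T2 → (4, 1, 3, 0)
target: VC(e4) = (3, 1, 0, 0)

(3, 1, 0, 0)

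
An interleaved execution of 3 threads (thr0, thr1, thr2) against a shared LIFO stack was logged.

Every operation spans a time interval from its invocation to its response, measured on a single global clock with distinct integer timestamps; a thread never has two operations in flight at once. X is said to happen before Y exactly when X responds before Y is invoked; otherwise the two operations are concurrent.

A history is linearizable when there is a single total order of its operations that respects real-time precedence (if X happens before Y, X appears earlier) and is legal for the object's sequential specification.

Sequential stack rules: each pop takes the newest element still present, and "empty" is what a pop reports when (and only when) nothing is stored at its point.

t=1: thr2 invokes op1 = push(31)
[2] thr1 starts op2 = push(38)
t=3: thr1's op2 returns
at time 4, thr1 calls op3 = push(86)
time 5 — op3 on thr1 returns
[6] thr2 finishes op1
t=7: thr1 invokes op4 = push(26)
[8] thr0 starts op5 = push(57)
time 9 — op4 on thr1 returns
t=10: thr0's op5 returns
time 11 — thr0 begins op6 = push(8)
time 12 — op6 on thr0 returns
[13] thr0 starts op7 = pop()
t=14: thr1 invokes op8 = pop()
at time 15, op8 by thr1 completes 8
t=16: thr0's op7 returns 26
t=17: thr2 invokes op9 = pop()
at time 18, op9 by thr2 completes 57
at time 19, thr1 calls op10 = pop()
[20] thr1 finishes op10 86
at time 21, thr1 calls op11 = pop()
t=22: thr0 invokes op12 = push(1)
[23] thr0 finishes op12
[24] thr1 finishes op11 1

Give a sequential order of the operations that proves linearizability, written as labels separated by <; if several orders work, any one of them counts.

after step 1 (op1 push(31)): stack <31>
after step 2 (op2 push(38)): stack <31,38>
after step 3 (op3 push(86)): stack <31,38,86>
after step 4 (op5 push(57)): stack <31,38,86,57>
after step 5 (op4 push(26)): stack <31,38,86,57,26>
after step 6 (op6 push(8)): stack <31,38,86,57,26,8>
after step 7 (op8 pop() → 8): stack <31,38,86,57,26>
after step 8 (op7 pop() → 26): stack <31,38,86,57>
after step 9 (op9 pop() → 57): stack <31,38,86>
after step 10 (op10 pop() → 86): stack <31,38>
after step 11 (op12 push(1)): stack <31,38,1>
after step 12 (op11 pop() → 1): stack <31,38>

op1 < op2 < op3 < op5 < op4 < op6 < op8 < op7 < op9 < op10 < op12 < op11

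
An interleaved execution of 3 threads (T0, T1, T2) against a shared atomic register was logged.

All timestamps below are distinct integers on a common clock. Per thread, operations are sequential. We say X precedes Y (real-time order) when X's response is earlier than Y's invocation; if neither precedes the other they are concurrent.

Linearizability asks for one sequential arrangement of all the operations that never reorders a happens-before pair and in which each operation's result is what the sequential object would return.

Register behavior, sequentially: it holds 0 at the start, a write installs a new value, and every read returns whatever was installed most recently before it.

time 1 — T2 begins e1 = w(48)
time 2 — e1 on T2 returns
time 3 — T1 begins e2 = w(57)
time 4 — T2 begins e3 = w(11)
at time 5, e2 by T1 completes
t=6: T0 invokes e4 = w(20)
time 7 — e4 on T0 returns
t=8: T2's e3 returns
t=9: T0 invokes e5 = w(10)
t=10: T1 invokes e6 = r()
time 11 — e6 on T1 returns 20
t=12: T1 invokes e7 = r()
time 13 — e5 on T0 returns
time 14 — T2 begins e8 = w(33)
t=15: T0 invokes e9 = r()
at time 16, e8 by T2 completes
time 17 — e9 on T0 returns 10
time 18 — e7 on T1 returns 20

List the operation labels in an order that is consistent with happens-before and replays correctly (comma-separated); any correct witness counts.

e1, e2, e3, e4, e6, e7, e5, e9, e8

1. e1 w(48), leaving value 48
2. e2 w(57), leaving value 57
3. e3 w(11), leaving value 11
4. e4 w(20), leaving value 20
5. e6 r() → 20, leaving value 20
6. e7 r() → 20, leaving value 20
7. e5 w(10), leaving value 10
8. e9 r() → 10, leaving value 10
9. e8 w(33), leaving value 33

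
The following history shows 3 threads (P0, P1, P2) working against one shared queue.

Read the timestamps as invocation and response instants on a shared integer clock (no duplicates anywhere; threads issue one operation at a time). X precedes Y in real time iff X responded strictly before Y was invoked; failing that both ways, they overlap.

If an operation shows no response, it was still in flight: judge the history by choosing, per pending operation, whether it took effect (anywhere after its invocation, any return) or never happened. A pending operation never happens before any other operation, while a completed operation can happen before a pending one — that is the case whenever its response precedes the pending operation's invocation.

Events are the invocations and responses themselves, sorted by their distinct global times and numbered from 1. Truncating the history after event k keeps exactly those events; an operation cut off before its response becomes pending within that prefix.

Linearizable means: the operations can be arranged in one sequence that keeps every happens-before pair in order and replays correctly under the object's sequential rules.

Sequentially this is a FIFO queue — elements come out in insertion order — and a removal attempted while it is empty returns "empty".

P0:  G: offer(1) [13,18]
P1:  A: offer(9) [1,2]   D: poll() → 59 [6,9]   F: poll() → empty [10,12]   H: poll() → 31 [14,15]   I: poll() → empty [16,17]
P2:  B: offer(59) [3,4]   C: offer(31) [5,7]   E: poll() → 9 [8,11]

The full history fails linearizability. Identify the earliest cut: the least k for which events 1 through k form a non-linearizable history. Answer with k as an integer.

12

events 1..11 are linearizable; a witness order is A, B, C, E, D:
step 1: A offer(9) — queue <9>
step 2: B offer(59) — queue <9,59>
step 3: C offer(31) — queue <9,59,31>
step 4: E poll() → 9 — queue <59,31>
step 5: D poll() → 59 — queue <31>
at event 12 (F's time-12 response) nothing linearizes any more
for example A, B, C, D, E, F fails at step 4: D poll() → 59 is not legal there
for example A, B, C, D, F, E fails at step 4: D poll() → 59 is not legal there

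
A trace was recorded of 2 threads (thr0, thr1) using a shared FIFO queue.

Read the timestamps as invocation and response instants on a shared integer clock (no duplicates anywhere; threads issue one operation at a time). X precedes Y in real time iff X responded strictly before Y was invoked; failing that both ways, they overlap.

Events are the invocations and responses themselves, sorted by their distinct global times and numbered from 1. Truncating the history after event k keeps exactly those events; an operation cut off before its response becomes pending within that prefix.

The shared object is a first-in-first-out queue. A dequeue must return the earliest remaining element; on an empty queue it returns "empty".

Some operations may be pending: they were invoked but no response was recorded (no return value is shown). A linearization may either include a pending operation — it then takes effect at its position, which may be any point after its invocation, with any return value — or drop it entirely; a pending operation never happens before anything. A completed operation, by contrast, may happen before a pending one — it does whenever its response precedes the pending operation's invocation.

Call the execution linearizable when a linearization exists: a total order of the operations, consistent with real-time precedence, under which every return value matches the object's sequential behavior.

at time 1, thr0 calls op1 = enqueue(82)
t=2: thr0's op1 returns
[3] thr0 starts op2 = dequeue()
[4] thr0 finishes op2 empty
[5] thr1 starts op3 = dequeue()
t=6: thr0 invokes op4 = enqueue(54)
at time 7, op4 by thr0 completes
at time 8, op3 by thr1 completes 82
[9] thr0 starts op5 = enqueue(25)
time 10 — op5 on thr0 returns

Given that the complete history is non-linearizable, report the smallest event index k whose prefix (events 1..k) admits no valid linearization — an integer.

4

a valid linearization of events 1..3 exists, for instance op1:
step 1: op1 enqueue(82) — queue <82>
adding event 4 (op2 responds at 4) leaves no legal real-time order
e.g. op1, op2: illegal at step 2, since op2 dequeue() → empty cannot apply there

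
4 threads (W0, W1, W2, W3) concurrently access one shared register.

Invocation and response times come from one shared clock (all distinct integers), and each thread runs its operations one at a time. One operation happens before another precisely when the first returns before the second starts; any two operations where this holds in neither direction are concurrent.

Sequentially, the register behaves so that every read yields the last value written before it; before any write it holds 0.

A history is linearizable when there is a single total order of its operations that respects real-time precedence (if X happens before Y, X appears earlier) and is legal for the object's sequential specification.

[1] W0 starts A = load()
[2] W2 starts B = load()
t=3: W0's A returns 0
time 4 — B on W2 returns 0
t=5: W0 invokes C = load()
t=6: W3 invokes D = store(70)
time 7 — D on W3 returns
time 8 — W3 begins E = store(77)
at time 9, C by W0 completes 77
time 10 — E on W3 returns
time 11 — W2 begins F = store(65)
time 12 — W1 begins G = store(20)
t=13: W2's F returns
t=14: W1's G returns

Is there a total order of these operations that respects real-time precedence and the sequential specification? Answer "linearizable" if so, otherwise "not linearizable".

linearizable

witness order: A, B, D, E, C, F, G
step 1: A load() → 0 — value 0
step 2: B load() → 0 — value 0
step 3: D store(70) — value 70
step 4: E store(77) — value 77
step 5: C load() → 77 — value 77
step 6: F store(65) — value 65
step 7: G store(20) — value 20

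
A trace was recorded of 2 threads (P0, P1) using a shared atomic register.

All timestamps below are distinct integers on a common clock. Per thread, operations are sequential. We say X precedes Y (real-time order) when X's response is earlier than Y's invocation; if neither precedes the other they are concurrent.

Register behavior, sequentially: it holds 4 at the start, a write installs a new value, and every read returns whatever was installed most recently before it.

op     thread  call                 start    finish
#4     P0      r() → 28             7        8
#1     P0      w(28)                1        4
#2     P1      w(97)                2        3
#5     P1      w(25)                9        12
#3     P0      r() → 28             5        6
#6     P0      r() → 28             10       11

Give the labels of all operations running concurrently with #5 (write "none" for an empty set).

#5 runs from 9 to 12; window-overlapping ops are concurrent
#1 [1,4]: before
#2 [2,3]: before
#3 [5,6]: before
#4 [7,8]: before
#6 [10,11]: concurrent

#6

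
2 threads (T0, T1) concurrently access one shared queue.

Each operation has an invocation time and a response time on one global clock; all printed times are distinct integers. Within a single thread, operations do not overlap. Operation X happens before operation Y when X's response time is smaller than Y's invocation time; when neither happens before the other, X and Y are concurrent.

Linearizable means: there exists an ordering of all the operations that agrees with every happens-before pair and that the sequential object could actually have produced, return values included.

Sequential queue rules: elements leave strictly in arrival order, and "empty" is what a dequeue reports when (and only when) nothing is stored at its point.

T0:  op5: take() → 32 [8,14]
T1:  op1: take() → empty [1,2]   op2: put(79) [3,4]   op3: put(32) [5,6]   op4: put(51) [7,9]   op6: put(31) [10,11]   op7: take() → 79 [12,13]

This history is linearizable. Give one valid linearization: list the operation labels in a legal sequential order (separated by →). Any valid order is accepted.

after step 1 (op1 take() → empty): queue <>
after step 2 (op2 put(79)): queue <79>
after step 3 (op3 put(32)): queue <79,32>
after step 4 (op4 put(51)): queue <79,32,51>
after step 5 (op6 put(31)): queue <79,32,51,31>
after step 6 (op7 take() → 79): queue <32,51,31>
after step 7 (op5 take() → 32): queue <51,31>

op1 → op2 → op3 → op4 → op6 → op7 → op5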